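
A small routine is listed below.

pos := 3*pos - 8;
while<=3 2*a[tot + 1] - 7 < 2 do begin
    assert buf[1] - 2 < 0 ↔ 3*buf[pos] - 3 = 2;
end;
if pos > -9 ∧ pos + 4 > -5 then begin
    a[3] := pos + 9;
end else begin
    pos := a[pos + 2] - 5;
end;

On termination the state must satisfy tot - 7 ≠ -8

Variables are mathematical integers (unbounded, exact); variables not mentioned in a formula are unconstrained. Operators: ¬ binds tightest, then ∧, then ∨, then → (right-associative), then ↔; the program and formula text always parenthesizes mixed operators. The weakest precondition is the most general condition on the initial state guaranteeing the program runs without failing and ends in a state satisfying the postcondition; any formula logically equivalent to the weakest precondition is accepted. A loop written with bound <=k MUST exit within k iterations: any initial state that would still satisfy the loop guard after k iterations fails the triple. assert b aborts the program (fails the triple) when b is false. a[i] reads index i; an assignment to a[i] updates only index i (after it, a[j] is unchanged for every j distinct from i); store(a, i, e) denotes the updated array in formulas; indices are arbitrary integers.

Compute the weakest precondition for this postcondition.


Working backward. After the program, the postcondition tot - 7 ≠ -8 must hold; in canonical form it is tot ≠ -1.
Then branch requires tot ≠ -1; else branch requires tot ≠ -1.
Before the if: (pos > -9 → tot ≠ -1) ∧ ((¬(pos > -9)) → tot ≠ -1)
Before the loop (bound <=3), unroll the exhaustion recursion (WP_0 = exit-now case; WP_j = one more guarded iteration, up to j = 3):
  WP_0: (¬(2*a[tot + 1] < 9)) ∧ (pos > -9 → tot ≠ -1) ∧ ((¬(pos > -9)) → tot ≠ -1)
  WP_1: (2*a[tot + 1] < 9 → ((buf[1] < 2 ↔ 3*buf[pos] = 5) ∧ (¬(2*a[tot + 1] < 9)) ∧ (pos > -9 → tot ≠ -1) ∧ ((¬(pos > -9)) → tot ≠ -1))) ∧ ((¬(2*a[tot + 1] < 9)) → ((pos > -9 → tot ≠ -1) ∧ ((¬(pos > -9)) → tot ≠ -1)))
  WP_2: (2*a[tot + 1] < 9 → ((buf[1] < 2 ↔ 3*buf[pos] = 5) ∧ (2*a[tot + 1] < 9 → ((buf[1] < 2 ↔ 3*buf[pos] = 5) ∧ (¬(2*a[tot + 1] < 9)) ∧ (pos > -9 → tot ≠ -1) ∧ ((¬(pos > -9)) → tot ≠ -1))) ∧ ((¬(2*a[tot + 1] < 9)) → ((pos > -9 → tot ≠ -1) ∧ ((¬(pos > -9)) → tot ≠ -1))))) ∧ ((¬(2*a[tot + 1] < 9)) → ((pos > -9 → tot ≠ -1) ∧ ((¬(pos > -9)) → tot ≠ -1)))
  WP_3: (2*a[tot + 1] < 9 → ((buf[1] < 2 ↔ 3*buf[pos] = 5) ∧ (2*a[tot + 1] < 9 → ((buf[1] < 2 ↔ 3*buf[pos] = 5) ∧ (2*a[tot + 1] < 9 → ((buf[1] < 2 ↔ 3*buf[pos] = 5) ∧ (¬(2*a[tot + 1] < 9)) ∧ (pos > -9 → tot ≠ -1) ∧ ((¬(pos > -9)) → tot ≠ -1))) ∧ ((¬(2*a[tot + 1] < 9)) → ((pos > -9 → tot ≠ -1) ∧ ((¬(pos > -9)) → tot ≠ -1))))) ∧ ((¬(2*a[tot + 1] < 9)) → ((pos > -9 → tot ≠ -1) ∧ ((¬(pos > -9)) → tot ≠ -1))))) ∧ ((¬(2*a[tot + 1] < 9)) → ((pos > -9 → tot ≠ -1) ∧ ((¬(pos > -9)) → tot ≠ -1)))
So before the loop: (2*a[tot + 1] < 9 → ((buf[1] < 2 ↔ 3*buf[pos] = 5) ∧ (2*a[tot + 1] < 9 → ((buf[1] < 2 ↔ 3*buf[pos] = 5) ∧ (2*a[tot + 1] < 9 → ((buf[1] < 2 ↔ 3*buf[pos] = 5) ∧ (¬(2*a[tot + 1] < 9)) ∧ (pos > -9 → tot ≠ -1) ∧ ((¬(pos > -9)) → tot ≠ -1))) ∧ ((¬(2*a[tot + 1] < 9)) → ((pos > -9 → tot ≠ -1) ∧ ((¬(pos > -9)) → tot ≠ -1))))) ∧ ((¬(2*a[tot + 1] < 9)) → ((pos > -9 → tot ≠ -1) ∧ ((¬(pos > -9)) → tot ≠ -1))))) ∧ ((¬(2*a[tot + 1] < 9)) → ((pos > -9 → tot ≠ -1) ∧ ((¬(pos > -9)) → tot ≠ -1)))
Before pos := 3*pos - 8: (2*a[tot + 1] < 9 → ((buf[1] < 2 ↔ 3*buf[3*pos - 8] = 5) ∧ (2*a[tot + 1] < 9 → ((buf[1] < 2 ↔ 3*buf[3*pos - 8] = 5) ∧ (2*a[tot + 1] < 9 → ((buf[1] < 2 ↔ 3*buf[3*pos - 8] = 5) ∧ (¬(2*a[tot + 1] < 9)) ∧ (3*pos > -1 → tot ≠ -1) ∧ ((¬(3*pos > -1)) → tot ≠ -1))) ∧ ((¬(2*a[tot + 1] < 9)) → ((3*pos > -1 → tot ≠ -1) ∧ ((¬(3*pos > -1)) → tot ≠ -1))))) ∧ ((¬(2*a[tot + 1] < 9)) → ((3*pos > -1 → tot ≠ -1) ∧ ((¬(3*pos > -1)) → tot ≠ -1))))) ∧ ((¬(2*a[tot + 1] < 9)) → ((3*pos > -1 → tot ≠ -1) ∧ ((¬(3*pos > -1)) → tot ≠ -1)))
Answer: WP = (2*a[tot + 1] < 9 → ((buf[1] < 2 ↔ 3*buf[3*pos - 8] = 5) ∧ (2*a[tot + 1] < 9 → ((buf[1] < 2 ↔ 3*buf[3*pos - 8] = 5) ∧ (2*a[tot + 1] < 9 → ((buf[1] < 2 ↔ 3*buf[3*pos - 8] = 5) ∧ (¬(2*a[tot + 1] < 9)) ∧ (3*pos > -1 → tot ≠ -1) ∧ ((¬(3*pos > -1)) → tot ≠ -1))) ∧ ((¬(2*a[tot + 1] < 9)) → ((3*pos > -1 → tot ≠ -1) ∧ ((¬(3*pos > -1)) → tot ≠ -1))))) ∧ ((¬(2*a[tot + 1] < 9)) → ((3*pos > -1 → tot ≠ -1) ∧ ((¬(3*pos > -1)) → tot ≠ -1))))) ∧ ((¬(2*a[tot + 1] < 9)) → ((3*pos > -1 → tot ≠ -1) ∧ ((¬(3*pos > -1)) → tot ≠ -1)))


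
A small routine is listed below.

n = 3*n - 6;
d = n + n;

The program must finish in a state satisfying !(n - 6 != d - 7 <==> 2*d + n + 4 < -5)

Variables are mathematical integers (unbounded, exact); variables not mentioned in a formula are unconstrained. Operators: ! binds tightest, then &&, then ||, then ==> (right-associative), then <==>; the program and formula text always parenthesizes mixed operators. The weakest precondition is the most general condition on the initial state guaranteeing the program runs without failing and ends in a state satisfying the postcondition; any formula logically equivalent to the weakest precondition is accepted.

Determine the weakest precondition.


Working backward. After the program, the postcondition !(n - 6 != d - 7 <==> 2*d + n + 4 < -5) must hold; in canonical form it is !(n != d - 1 <==> 2*d + n < -9).
Before d := n + n: !(n != 1 <==> 5*n < -9)
Before n := 3*n - 6: !(3*n != 7 <==> 15*n < 21)
Answer: WP = !(3*n != 7 <==> 15*n < 21)


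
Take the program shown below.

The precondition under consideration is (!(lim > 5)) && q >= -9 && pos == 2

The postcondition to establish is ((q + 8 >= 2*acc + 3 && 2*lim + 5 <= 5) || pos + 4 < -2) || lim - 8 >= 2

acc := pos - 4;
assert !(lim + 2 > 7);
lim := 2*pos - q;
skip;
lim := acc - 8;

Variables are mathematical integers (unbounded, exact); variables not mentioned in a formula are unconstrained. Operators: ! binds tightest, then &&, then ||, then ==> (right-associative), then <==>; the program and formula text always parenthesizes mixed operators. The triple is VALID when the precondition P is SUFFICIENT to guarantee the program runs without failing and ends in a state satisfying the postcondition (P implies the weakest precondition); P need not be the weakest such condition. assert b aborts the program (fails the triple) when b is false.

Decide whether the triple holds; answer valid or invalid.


Working backward. After the program, the postcondition ((q + 8 >= 2*acc + 3 && 2*lim + 5 <= 5) || pos + 4 < -2) || lim - 8 >= 2 must hold; in canonical form it is (q >= 2*acc - 5 && 2*lim <= 0) || pos < -6 || lim >= 10.
Before lim := acc - 8: (q >= 2*acc - 5 && 2*acc <= 16) || pos < -6 || acc >= 18
Before skip: (q >= 2*acc - 5 && 2*acc <= 16) || pos < -6 || acc >= 18
Before lim := 2*pos - q: (q >= 2*acc - 5 && 2*acc <= 16) || pos < -6 || acc >= 18
Before assert !(lim + 2 > 7): (!(lim > 5)) && ((q >= 2*acc - 5 && 2*acc <= 16) || pos < -6 || acc >= 18)
Before acc := pos - 4: (!(lim > 5)) && ((q >= 2*pos - 13 && 2*pos <= 24) || pos < -6 || pos >= 22)
The weakest precondition is (!(lim > 5)) && ((q >= 2*pos - 13 && 2*pos <= 24) || pos < -6 || pos >= 22).
Check whether (!(lim > 5)) && q >= -9 && pos == 2 implies it.
Every state satisfying the precondition satisfies the weakest precondition: the implication holds.
Answer: valid


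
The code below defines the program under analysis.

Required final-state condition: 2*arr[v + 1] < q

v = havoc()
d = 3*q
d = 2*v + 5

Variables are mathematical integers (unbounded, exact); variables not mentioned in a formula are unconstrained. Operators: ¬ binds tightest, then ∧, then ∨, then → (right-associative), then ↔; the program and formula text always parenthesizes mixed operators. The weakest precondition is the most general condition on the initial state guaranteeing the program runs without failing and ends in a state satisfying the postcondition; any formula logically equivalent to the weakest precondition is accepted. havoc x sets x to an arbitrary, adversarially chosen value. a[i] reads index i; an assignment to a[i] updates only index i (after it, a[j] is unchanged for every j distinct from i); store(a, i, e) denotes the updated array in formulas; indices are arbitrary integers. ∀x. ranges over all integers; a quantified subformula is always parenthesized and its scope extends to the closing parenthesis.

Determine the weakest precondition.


Working backward. After the program, 2*arr[v + 1] < q must hold.
Before d := 2*v + 5: 2*arr[v + 1] < q
Before d := 3*q: 2*arr[v + 1] < q
Before havoc v: ∀v_1. 2*arr[v_1 + 1] < q
Answer: WP = ∀v_1. 2*arr[v_1 + 1] < q


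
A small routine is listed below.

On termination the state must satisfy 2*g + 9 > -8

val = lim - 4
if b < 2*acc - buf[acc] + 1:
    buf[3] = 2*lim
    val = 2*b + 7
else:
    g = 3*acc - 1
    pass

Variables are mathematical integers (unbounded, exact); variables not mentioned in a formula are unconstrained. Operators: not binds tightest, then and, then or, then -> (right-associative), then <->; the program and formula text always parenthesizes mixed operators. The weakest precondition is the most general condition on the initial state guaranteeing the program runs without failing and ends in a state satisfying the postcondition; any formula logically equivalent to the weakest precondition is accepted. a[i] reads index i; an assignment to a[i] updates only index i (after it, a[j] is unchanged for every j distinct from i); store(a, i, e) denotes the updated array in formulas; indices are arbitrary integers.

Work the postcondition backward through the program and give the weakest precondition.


Working backward. After the program, the postcondition 2*g + 9 > -8 must hold; in canonical form it is 2*g > -17.
Then branch requires 2*g > -17; else branch requires 6*acc > -15.
Before the if: (buf[acc] + b < 2*acc + 1 -> 2*g > -17) and ((not (buf[acc] + b < 2*acc + 1)) -> 6*acc > -15)
Before val := lim - 4: (buf[acc] + b < 2*acc + 1 -> 2*g > -17) and ((not (buf[acc] + b < 2*acc + 1)) -> 6*acc > -15)
Answer: WP = (buf[acc] + b < 2*acc + 1 -> 2*g > -17) and ((not (buf[acc] + b < 2*acc + 1)) -> 6*acc > -15)


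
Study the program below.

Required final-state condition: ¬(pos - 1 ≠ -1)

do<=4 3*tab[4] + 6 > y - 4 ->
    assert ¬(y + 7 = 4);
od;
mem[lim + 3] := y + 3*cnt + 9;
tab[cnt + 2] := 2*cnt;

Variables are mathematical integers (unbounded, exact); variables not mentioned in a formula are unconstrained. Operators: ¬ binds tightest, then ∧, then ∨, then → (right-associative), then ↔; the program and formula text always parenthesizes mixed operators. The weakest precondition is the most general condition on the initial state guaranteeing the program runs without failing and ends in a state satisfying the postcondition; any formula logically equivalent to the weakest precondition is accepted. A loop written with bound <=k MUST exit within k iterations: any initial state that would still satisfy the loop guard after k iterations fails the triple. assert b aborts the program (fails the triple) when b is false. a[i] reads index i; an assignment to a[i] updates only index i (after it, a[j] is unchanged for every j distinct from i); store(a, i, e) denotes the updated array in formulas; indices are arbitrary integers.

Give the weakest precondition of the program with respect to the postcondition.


Working backward. After the program, the postcondition ¬(pos - 1 ≠ -1) must hold; in canonical form it is ¬(pos ≠ 0).
Before tab[cnt + 2] := 2*cnt: ¬(pos ≠ 0)
Before mem[lim + 3] := y + 3*cnt + 9: ¬(pos ≠ 0)
Before the loop (bound <=4), unroll the exhaustion recursion (WP_0 = exit-now case; WP_j = one more guarded iteration, up to j = 4):
  WP_0: (¬(3*tab[4] > y - 10)) ∧ (¬(pos ≠ 0))
  WP_1: (3*tab[4] > y - 10 → ((¬(y = -3)) ∧ (¬(3*tab[4] > y - 10)) ∧ (¬(pos ≠ 0)))) ∧ ((¬(3*tab[4] > y - 10)) → (¬(pos ≠ 0)))
  WP_2: (3*tab[4] > y - 10 → ((¬(y = -3)) ∧ (3*tab[4] > y - 10 → ((¬(y = -3)) ∧ (¬(3*tab[4] > y - 10)) ∧ (¬(pos ≠ 0)))) ∧ ((¬(3*tab[4] > y - 10)) → (¬(pos ≠ 0))))) ∧ ((¬(3*tab[4] > y - 10)) → (¬(pos ≠ 0)))
  WP_3: (3*tab[4] > y - 10 → ((¬(y = -3)) ∧ (3*tab[4] > y - 10 → ((¬(y = -3)) ∧ (3*tab[4] > y - 10 → ((¬(y = -3)) ∧ (¬(3*tab[4] > y - 10)) ∧ (¬(pos ≠ 0)))) ∧ ((¬(3*tab[4] > y - 10)) → (¬(pos ≠ 0))))) ∧ ((¬(3*tab[4] > y - 10)) → (¬(pos ≠ 0))))) ∧ ((¬(3*tab[4] > y - 10)) → (¬(pos ≠ 0)))
  WP_4: (3*tab[4] > y - 10 → ((¬(y = -3)) ∧ (3*tab[4] > y - 10 → ((¬(y = -3)) ∧ (3*tab[4] > y - 10 → ((¬(y = -3)) ∧ (3*tab[4] > y - 10 → ((¬(y = -3)) ∧ (¬(3*tab[4] > y - 10)) ∧ (¬(pos ≠ 0)))) ∧ ((¬(3*tab[4] > y - 10)) → (¬(pos ≠ 0))))) ∧ ((¬(3*tab[4] > y - 10)) → (¬(pos ≠ 0))))) ∧ ((¬(3*tab[4] > y - 10)) → (¬(pos ≠ 0))))) ∧ ((¬(3*tab[4] > y - 10)) → (¬(pos ≠ 0)))
So before the loop: (3*tab[4] > y - 10 → ((¬(y = -3)) ∧ (3*tab[4] > y - 10 → ((¬(y = -3)) ∧ (3*tab[4] > y - 10 → ((¬(y = -3)) ∧ (3*tab[4] > y - 10 → ((¬(y = -3)) ∧ (¬(3*tab[4] > y - 10)) ∧ (¬(pos ≠ 0)))) ∧ ((¬(3*tab[4] > y - 10)) → (¬(pos ≠ 0))))) ∧ ((¬(3*tab[4] > y - 10)) → (¬(pos ≠ 0))))) ∧ ((¬(3*tab[4] > y - 10)) → (¬(pos ≠ 0))))) ∧ ((¬(3*tab[4] > y - 10)) → (¬(pos ≠ 0)))
Answer: WP = (3*tab[4] > y - 10 → ((¬(y = -3)) ∧ (3*tab[4] > y - 10 → ((¬(y = -3)) ∧ (3*tab[4] > y - 10 → ((¬(y = -3)) ∧ (3*tab[4] > y - 10 → ((¬(y = -3)) ∧ (¬(3*tab[4] > y - 10)) ∧ (¬(pos ≠ 0)))) ∧ ((¬(3*tab[4] > y - 10)) → (¬(pos ≠ 0))))) ∧ ((¬(3*tab[4] > y - 10)) → (¬(pos ≠ 0))))) ∧ ((¬(3*tab[4] > y - 10)) → (¬(pos ≠ 0))))) ∧ ((¬(3*tab[4] > y - 10)) → (¬(pos ≠ 0)))


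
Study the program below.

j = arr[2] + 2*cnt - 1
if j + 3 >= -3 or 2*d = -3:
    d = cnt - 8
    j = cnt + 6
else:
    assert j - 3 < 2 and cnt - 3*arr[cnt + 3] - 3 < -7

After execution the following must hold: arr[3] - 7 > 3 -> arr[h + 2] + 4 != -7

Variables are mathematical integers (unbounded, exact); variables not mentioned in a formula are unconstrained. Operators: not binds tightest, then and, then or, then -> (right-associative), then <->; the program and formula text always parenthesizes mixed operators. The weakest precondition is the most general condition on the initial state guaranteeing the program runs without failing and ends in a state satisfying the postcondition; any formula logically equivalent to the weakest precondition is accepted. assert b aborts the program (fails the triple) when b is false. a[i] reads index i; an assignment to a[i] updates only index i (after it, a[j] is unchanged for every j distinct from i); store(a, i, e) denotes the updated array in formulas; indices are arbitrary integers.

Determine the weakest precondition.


Working backward. After the program, the postcondition arr[3] - 7 > 3 -> arr[h + 2] + 4 != -7 must hold; in canonical form it is arr[3] > 10 -> arr[h + 2] != -11.
Then branch requires arr[3] > 10 -> arr[h + 2] != -11; else branch requires j < 5 and cnt < 3*arr[cnt + 3] - 4 and (arr[3] > 10 -> arr[h + 2] != -11).
Before the if: ((j >= -6 or 2*d = -3) -> (arr[3] > 10 -> arr[h + 2] != -11)) and ((not (j >= -6 or 2*d = -3)) -> (j < 5 and cnt < 3*arr[cnt + 3] - 4 and (arr[3] > 10 -> arr[h + 2] != -11)))
Before j := arr[2] + 2*cnt - 1: ((arr[2] + 2*cnt >= -5 or 2*d = -3) -> (arr[3] > 10 -> arr[h + 2] != -11)) and ((not (arr[2] + 2*cnt >= -5 or 2*d = -3)) -> (arr[2] + 2*cnt < 6 and cnt < 3*arr[cnt + 3] - 4 and (arr[3] > 10 -> arr[h + 2] != -11)))
Answer: WP = ((arr[2] + 2*cnt >= -5 or 2*d = -3) -> (arr[3] > 10 -> arr[h + 2] != -11)) and ((not (arr[2] + 2*cnt >= -5 or 2*d = -3)) -> (arr[2] + 2*cnt < 6 and cnt < 3*arr[cnt + 3] - 4 and (arr[3] > 10 -> arr[h + 2] != -11)))


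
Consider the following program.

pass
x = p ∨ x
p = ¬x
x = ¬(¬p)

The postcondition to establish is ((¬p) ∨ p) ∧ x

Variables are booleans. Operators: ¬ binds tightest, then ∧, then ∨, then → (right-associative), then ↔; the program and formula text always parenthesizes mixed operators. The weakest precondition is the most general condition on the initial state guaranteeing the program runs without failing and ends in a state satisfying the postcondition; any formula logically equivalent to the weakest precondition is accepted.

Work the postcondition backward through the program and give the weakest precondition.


Working backward. After the program, the postcondition ((¬p) ∨ p) ∧ x must hold; in canonical form it is x.
Before x := ¬(¬p): p
Before p := ¬x: ¬x
Before x := p ∨ x: ¬(p ∨ x)
Before skip: ¬(p ∨ x)
Answer: WP = ¬(p ∨ x)


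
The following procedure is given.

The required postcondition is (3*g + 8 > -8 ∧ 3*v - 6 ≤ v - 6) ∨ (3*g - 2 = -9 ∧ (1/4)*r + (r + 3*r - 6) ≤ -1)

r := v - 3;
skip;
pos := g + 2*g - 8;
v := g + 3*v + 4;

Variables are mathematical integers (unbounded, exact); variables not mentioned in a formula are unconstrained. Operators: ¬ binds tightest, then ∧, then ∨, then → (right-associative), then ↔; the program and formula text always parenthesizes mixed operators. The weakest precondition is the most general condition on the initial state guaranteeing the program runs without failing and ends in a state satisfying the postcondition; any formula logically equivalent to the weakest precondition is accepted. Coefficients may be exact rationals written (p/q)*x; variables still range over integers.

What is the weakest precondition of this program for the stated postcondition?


Working backward. After the program, the postcondition (3*g + 8 > -8 ∧ 3*v - 6 ≤ v - 6) ∨ (3*g - 2 = -9 ∧ (1/4)*r + (r + 3*r - 6) ≤ -1) must hold; in canonical form it is (3*g > -16 ∧ 2*v ≤ 0) ∨ (3*g = -7 ∧ (17/4)*r ≤ 5).
Before v := g + 3*v + 4: (3*g > -16 ∧ 2*g + 6*v ≤ -8) ∨ (3*g = -7 ∧ (17/4)*r ≤ 5)
Before pos := g + 2*g - 8: (3*g > -16 ∧ 2*g + 6*v ≤ -8) ∨ (3*g = -7 ∧ (17/4)*r ≤ 5)
Before skip: (3*g > -16 ∧ 2*g + 6*v ≤ -8) ∨ (3*g = -7 ∧ (17/4)*r ≤ 5)
Before r := v - 3: (3*g > -16 ∧ 2*g + 6*v ≤ -8) ∨ (3*g = -7 ∧ (17/4)*v ≤ 71/4)
Answer: WP = (3*g > -16 ∧ 2*g + 6*v ≤ -8) ∨ (3*g = -7 ∧ (17/4)*v ≤ 71/4)


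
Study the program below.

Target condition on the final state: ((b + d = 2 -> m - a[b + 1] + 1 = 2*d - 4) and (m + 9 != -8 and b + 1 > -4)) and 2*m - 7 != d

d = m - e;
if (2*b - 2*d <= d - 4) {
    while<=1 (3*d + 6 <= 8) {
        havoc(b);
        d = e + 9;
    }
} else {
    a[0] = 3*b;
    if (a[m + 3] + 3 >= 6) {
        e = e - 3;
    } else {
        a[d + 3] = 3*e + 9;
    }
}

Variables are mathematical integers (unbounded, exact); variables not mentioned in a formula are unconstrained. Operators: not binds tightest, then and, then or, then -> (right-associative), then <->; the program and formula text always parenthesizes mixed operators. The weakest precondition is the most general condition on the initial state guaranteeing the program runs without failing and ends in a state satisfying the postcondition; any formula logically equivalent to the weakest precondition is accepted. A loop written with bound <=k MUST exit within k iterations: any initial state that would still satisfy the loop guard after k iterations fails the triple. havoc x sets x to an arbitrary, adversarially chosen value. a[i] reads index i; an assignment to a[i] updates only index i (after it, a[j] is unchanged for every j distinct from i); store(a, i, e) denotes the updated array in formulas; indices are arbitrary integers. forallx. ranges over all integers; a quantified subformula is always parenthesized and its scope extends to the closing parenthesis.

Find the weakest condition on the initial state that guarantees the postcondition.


Working backward. After the program, the postcondition ((b + d = 2 -> m - a[b + 1] + 1 = 2*d - 4) and (m + 9 != -8 and b + 1 > -4)) and 2*m - 7 != d must hold; in canonical form it is (b + d = 2 -> m = a[b + 1] + 2*d - 5) and m != -17 and b > -5 and 2*m != d + 7.
Then branch requires (3*d <= 2 -> (forall b_1. ((not (3*e <= -25)) and (b_1 + e = -7 -> m = a[b_1 + 1] + 2*e + 13) and m != -17 and b_1 > -5 and 2*m != e + 16))) and ((not (3*d <= 2)) -> ((b + d = 2 -> m = a[b + 1] + 2*d - 5) and m != -17 and b > -5 and 2*m != d + 7)); else branch requires (store(a, 0, 3*b)[m + 3] >= 3 -> ((b + d = 2 -> m = store(a, 0, 3*b)[b + 1] + 2*d - 5) and m != -17 and b > -5 and 2*m != d + 7)) and ((not (store(a, 0, 3*b)[m + 3] >= 3)) -> ((b + d = 2 -> m = store(store(a, 0, 3*b), d + 3, 3*e + 9)[b + 1] + 2*d - 5) and m != -17 and b > -5 and 2*m != d + 7)).
Before the if: (2*b <= 3*d - 4 -> ((3*d <= 2 -> (forall b_1. ((not (3*e <= -25)) and (b_1 + e = -7 -> m = a[b_1 + 1] + 2*e + 13) and m != -17 and b_1 > -5 and 2*m != e + 16))) and ((not (3*d <= 2)) -> ((b + d = 2 -> m = a[b + 1] + 2*d - 5) and m != -17 and b > -5 and 2*m != d + 7)))) and ((not (2*b <= 3*d - 4)) -> ((store(a, 0, 3*b)[m + 3] >= 3 -> ((b + d = 2 -> m = store(a, 0, 3*b)[b + 1] + 2*d - 5) and m != -17 and b > -5 and 2*m != d + 7)) and ((not (store(a, 0, 3*b)[m + 3] >= 3)) -> ((b + d = 2 -> m = store(store(a, 0, 3*b), d + 3, 3*e + 9)[b + 1] + 2*d - 5) and m != -17 and b > -5 and 2*m != d + 7))))
Before d := m - e: (2*b + 3*e <= 3*m - 4 -> ((3*m <= 3*e + 2 -> (forall b_1. ((not (3*e <= -25)) and (b_1 + e = -7 -> m = a[b_1 + 1] + 2*e + 13) and m != -17 and b_1 > -5 and 2*m != e + 16))) and ((not (3*m <= 3*e + 2)) -> ((b + m = e + 2 -> 2*e = a[b + 1] + m - 5) and m != -17 and b > -5 and e + m != 7)))) and ((not (2*b + 3*e <= 3*m - 4)) -> ((store(a, 0, 3*b)[m + 3] >= 3 -> ((b + m = e + 2 -> 2*e = store(a, 0, 3*b)[b + 1] + m - 5) and m != -17 and b > -5 and e + m != 7)) and ((not (store(a, 0, 3*b)[m + 3] >= 3)) -> ((b + m = e + 2 -> 2*e = store(store(a, 0, 3*b), -e + m + 3, 3*e + 9)[b + 1] + m - 5) and m != -17 and b > -5 and e + m != 7))))
Answer: WP = (2*b + 3*e <= 3*m - 4 -> ((3*m <= 3*e + 2 -> (forall b_1. ((not (3*e <= -25)) and (b_1 + e = -7 -> m = a[b_1 + 1] + 2*e + 13) and m != -17 and b_1 > -5 and 2*m != e + 16))) and ((not (3*m <= 3*e + 2)) -> ((b + m = e + 2 -> 2*e = a[b + 1] + m - 5) and m != -17 and b > -5 and e + m != 7)))) and ((not (2*b + 3*e <= 3*m - 4)) -> ((store(a, 0, 3*b)[m + 3] >= 3 -> ((b + m = e + 2 -> 2*e = store(a, 0, 3*b)[b + 1] + m - 5) and m != -17 and b > -5 and e + m != 7)) and ((not (store(a, 0, 3*b)[m + 3] >= 3)) -> ((b + m = e + 2 -> 2*e = store(store(a, 0, 3*b), -e + m + 3, 3*e + 9)[b + 1] + m - 5) and m != -17 and b > -5 and e + m != 7))))


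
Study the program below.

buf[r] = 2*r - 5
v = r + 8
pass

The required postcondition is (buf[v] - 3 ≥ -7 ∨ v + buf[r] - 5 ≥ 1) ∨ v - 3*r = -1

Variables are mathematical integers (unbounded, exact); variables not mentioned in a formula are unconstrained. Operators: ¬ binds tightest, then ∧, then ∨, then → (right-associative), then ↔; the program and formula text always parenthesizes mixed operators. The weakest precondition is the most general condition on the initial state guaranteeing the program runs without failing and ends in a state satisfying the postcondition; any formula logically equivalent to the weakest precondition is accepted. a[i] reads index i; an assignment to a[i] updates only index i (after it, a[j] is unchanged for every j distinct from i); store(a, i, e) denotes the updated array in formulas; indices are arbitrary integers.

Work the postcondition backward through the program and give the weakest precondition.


Working backward. After the program, the postcondition (buf[v] - 3 ≥ -7 ∨ v + buf[r] - 5 ≥ 1) ∨ v - 3*r = -1 must hold; in canonical form it is buf[v] ≥ -4 ∨ buf[r] + v ≥ 6 ∨ v = 3*r - 1.
Before skip: buf[v] ≥ -4 ∨ buf[r] + v ≥ 6 ∨ v = 3*r - 1
Before v := r + 8: buf[r + 8] ≥ -4 ∨ buf[r] + r ≥ -2 ∨ 2*r = 9
Before buf[r] := 2*r - 5: store(buf, r, 2*r - 5)[r + 8] ≥ -4 ∨ store(buf, r, 2*r - 5)[r] + r ≥ -2 ∨ 2*r = 9
Answer: WP = store(buf, r, 2*r - 5)[r + 8] ≥ -4 ∨ store(buf, r, 2*r - 5)[r] + r ≥ -2 ∨ 2*r = 9


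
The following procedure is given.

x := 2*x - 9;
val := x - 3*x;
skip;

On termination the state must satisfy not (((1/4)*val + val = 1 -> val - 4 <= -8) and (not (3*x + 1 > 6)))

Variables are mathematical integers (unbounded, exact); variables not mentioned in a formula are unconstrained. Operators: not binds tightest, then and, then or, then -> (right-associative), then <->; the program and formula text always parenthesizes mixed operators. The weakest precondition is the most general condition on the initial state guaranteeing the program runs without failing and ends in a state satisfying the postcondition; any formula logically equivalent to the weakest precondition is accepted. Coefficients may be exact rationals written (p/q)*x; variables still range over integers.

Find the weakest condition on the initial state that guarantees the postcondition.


Working backward. After the program, the postcondition not (((1/4)*val + val = 1 -> val - 4 <= -8) and (not (3*x + 1 > 6))) must hold; in canonical form it is not (((5/4)*val = 1 -> val <= -4) and (not (3*x > 5))).
Before skip: not (((5/4)*val = 1 -> val <= -4) and (not (3*x > 5)))
Before val := x - 3*x: not (((5/2)*x = -1 -> 2*x >= 4) and (not (3*x > 5)))
Before x := 2*x - 9: not ((5*x = 43/2 -> 4*x >= 22) and (not (6*x > 32)))
Answer: WP = not ((5*x = 43/2 -> 4*x >= 22) and (not (6*x > 32)))


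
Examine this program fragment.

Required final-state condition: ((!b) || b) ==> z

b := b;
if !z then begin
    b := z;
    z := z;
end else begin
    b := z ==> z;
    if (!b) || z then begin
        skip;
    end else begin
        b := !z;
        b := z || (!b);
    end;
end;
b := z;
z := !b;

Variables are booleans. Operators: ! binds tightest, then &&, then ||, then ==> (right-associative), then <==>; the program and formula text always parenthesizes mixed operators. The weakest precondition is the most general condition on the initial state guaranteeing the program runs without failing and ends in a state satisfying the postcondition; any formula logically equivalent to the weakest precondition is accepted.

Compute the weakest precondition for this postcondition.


Working backward. After the program, the postcondition ((!b) || b) ==> z must hold; in canonical form it is z.
Before z := !b: !b
Before b := z: !z
Then branch requires !z; else branch requires z ==> (!z).
Before the if: z ==> (z ==> (!z))
Before b := b: z ==> (z ==> (!z))
Answer: WP = z ==> (z ==> (!z))


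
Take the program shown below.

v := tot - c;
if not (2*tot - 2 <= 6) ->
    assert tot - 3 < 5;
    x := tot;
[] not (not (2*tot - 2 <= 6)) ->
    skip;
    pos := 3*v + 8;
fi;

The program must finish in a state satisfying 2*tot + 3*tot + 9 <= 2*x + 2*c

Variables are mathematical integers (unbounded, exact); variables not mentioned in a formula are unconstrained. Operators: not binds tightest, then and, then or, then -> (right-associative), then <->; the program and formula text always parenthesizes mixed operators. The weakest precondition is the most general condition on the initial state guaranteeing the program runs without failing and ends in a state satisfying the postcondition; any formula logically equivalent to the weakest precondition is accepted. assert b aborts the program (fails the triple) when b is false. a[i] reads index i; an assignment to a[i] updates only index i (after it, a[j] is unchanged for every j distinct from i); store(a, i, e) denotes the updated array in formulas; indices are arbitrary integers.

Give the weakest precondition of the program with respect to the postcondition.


Working backward. After the program, the postcondition 2*tot + 3*tot + 9 <= 2*x + 2*c must hold; in canonical form it is 5*tot <= 2*c + 2*x - 9.
Then branch requires tot < 8 and 3*tot <= 2*c - 9; else branch requires 5*tot <= 2*c + 2*x - 9.
Before the if: ((not (2*tot <= 8)) -> (tot < 8 and 3*tot <= 2*c - 9)) and (2*tot <= 8 -> 5*tot <= 2*c + 2*x - 9)
Before v := tot - c: ((not (2*tot <= 8)) -> (tot < 8 and 3*tot <= 2*c - 9)) and (2*tot <= 8 -> 5*tot <= 2*c + 2*x - 9)
Answer: WP = ((not (2*tot <= 8)) -> (tot < 8 and 3*tot <= 2*c - 9)) and (2*tot <= 8 -> 5*tot <= 2*c + 2*x - 9)


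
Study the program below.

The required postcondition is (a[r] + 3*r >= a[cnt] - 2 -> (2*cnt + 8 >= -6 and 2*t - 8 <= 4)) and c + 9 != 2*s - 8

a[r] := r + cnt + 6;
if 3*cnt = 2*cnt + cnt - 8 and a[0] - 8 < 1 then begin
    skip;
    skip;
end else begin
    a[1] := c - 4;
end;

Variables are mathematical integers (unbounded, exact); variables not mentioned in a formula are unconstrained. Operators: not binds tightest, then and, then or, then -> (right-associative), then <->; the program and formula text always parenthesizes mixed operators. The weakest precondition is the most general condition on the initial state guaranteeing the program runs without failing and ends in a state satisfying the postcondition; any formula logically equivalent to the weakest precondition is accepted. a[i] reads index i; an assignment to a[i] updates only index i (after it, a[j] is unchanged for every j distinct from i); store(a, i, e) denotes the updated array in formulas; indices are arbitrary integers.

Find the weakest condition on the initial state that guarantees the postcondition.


Working backward. After the program, the postcondition (a[r] + 3*r >= a[cnt] - 2 -> (2*cnt + 8 >= -6 and 2*t - 8 <= 4)) and c + 9 != 2*s - 8 must hold; in canonical form it is (a[r] + 3*r >= a[cnt] - 2 -> (2*cnt >= -14 and 2*t <= 12)) and c != 2*s - 17.
Then branch requires (a[r] + 3*r >= a[cnt] - 2 -> (2*cnt >= -14 and 2*t <= 12)) and c != 2*s - 17; else branch requires (store(a, 1, c - 4)[r] + 3*r >= store(a, 1, c - 4)[cnt] - 2 -> (2*cnt >= -14 and 2*t <= 12)) and c != 2*s - 17.
Before the if: (store(a, 1, c - 4)[r] + 3*r >= store(a, 1, c - 4)[cnt] - 2 -> (2*cnt >= -14 and 2*t <= 12)) and c != 2*s - 17
Before a[r] := r + cnt + 6: (store(store(a, r, cnt + r + 6), 1, c - 4)[r] + 3*r >= store(store(a, r, cnt + r + 6), 1, c - 4)[cnt] - 2 -> (2*cnt >= -14 and 2*t <= 12)) and c != 2*s - 17
Answer: WP = (store(store(a, r, cnt + r + 6), 1, c - 4)[r] + 3*r >= store(store(a, r, cnt + r + 6), 1, c - 4)[cnt] - 2 -> (2*cnt >= -14 and 2*t <= 12)) and c != 2*s - 17


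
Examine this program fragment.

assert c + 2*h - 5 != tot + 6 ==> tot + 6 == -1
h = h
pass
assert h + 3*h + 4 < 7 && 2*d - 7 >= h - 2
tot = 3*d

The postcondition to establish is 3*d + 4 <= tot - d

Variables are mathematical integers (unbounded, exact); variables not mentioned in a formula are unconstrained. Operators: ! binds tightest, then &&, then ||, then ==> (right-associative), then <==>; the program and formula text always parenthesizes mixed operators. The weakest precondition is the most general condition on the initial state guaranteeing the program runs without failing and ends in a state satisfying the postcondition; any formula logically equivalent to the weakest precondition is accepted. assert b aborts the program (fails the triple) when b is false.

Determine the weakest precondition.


Working backward. After the program, the postcondition 3*d + 4 <= tot - d must hold; in canonical form it is 4*d <= tot - 4.
Before tot := 3*d: d <= -4
Before assert h + 3*h + 4 < 7 && 2*d - 7 >= h - 2: 4*h < 3 && 2*d >= h + 5 && d <= -4
Before skip: 4*h < 3 && 2*d >= h + 5 && d <= -4
Before h := h: 4*h < 3 && 2*d >= h + 5 && d <= -4
Before assert c + 2*h - 5 != tot + 6 ==> tot + 6 == -1: (c + 2*h != tot + 11 ==> tot == -7) && 4*h < 3 && 2*d >= h + 5 && d <= -4
Answer: WP = (c + 2*h != tot + 11 ==> tot == -7) && 4*h < 3 && 2*d >= h + 5 && d <= -4


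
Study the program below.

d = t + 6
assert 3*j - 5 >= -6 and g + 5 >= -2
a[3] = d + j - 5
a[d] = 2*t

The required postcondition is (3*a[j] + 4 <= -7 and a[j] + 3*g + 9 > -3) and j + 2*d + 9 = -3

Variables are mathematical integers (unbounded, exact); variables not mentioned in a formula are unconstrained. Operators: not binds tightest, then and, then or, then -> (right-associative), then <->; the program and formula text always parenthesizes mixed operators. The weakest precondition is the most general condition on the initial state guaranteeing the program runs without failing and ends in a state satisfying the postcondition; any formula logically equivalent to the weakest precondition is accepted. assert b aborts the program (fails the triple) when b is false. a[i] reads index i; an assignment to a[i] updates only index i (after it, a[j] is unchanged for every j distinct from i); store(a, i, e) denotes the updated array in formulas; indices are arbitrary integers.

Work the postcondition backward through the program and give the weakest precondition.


Working backward. After the program, the postcondition (3*a[j] + 4 <= -7 and a[j] + 3*g + 9 > -3) and j + 2*d + 9 = -3 must hold; in canonical form it is 3*a[j] <= -11 and a[j] + 3*g > -12 and 2*d + j = -12.
Before a[d] := 2*t: 3*store(a, d, 2*t)[j] <= -11 and store(a, d, 2*t)[j] + 3*g > -12 and 2*d + j = -12
Before a[3] := d + j - 5: 3*store(store(a, 3, d + j - 5), d, 2*t)[j] <= -11 and store(store(a, 3, d + j - 5), d, 2*t)[j] + 3*g > -12 and 2*d + j = -12
Before assert 3*j - 5 >= -6 and g + 5 >= -2: 3*j >= -1 and g >= -7 and 3*store(store(a, 3, d + j - 5), d, 2*t)[j] <= -11 and store(store(a, 3, d + j - 5), d, 2*t)[j] + 3*g > -12 and 2*d + j = -12
Before d := t + 6: 3*j >= -1 and g >= -7 and 3*store(store(a, 3, j + t + 1), t + 6, 2*t)[j] <= -11 and store(store(a, 3, j + t + 1), t + 6, 2*t)[j] + 3*g > -12 and j + 2*t = -24
Answer: WP = 3*j >= -1 and g >= -7 and 3*store(store(a, 3, j + t + 1), t + 6, 2*t)[j] <= -11 and store(store(a, 3, j + t + 1), t + 6, 2*t)[j] + 3*g > -12 and j + 2*t = -24


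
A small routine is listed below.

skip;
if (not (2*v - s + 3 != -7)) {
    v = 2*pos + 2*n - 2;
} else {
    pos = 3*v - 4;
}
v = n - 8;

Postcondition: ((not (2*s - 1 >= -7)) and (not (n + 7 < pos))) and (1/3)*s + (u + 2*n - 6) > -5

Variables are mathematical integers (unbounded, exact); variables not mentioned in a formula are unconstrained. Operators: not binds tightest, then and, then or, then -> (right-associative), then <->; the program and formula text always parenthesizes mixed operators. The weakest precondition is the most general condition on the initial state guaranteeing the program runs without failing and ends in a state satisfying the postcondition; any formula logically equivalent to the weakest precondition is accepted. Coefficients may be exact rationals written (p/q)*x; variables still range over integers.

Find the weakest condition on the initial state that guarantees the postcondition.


Working backward. After the program, the postcondition ((not (2*s - 1 >= -7)) and (not (n + 7 < pos))) and (1/3)*s + (u + 2*n - 6) > -5 must hold; in canonical form it is (not (2*s >= -6)) and (not (n < pos - 7)) and 2*n + (1/3)*s + u > 1.
Before v := n - 8: (not (2*s >= -6)) and (not (n < pos - 7)) and 2*n + (1/3)*s + u > 1
Then branch requires (not (2*s >= -6)) and (not (n < pos - 7)) and 2*n + (1/3)*s + u > 1; else branch requires (not (2*s >= -6)) and (not (n < 3*v - 11)) and 2*n + (1/3)*s + u > 1.
Before the if: ((not (2*v != s - 10)) -> ((not (2*s >= -6)) and (not (n < pos - 7)) and 2*n + (1/3)*s + u > 1)) and (2*v != s - 10 -> ((not (2*s >= -6)) and (not (n < 3*v - 11)) and 2*n + (1/3)*s + u > 1))
Before skip: ((not (2*v != s - 10)) -> ((not (2*s >= -6)) and (not (n < pos - 7)) and 2*n + (1/3)*s + u > 1)) and (2*v != s - 10 -> ((not (2*s >= -6)) and (not (n < 3*v - 11)) and 2*n + (1/3)*s + u > 1))
Answer: WP = ((not (2*v != s - 10)) -> ((not (2*s >= -6)) and (not (n < pos - 7)) and 2*n + (1/3)*s + u > 1)) and (2*v != s - 10 -> ((not (2*s >= -6)) and (not (n < 3*v - 11)) and 2*n + (1/3)*s + u > 1))


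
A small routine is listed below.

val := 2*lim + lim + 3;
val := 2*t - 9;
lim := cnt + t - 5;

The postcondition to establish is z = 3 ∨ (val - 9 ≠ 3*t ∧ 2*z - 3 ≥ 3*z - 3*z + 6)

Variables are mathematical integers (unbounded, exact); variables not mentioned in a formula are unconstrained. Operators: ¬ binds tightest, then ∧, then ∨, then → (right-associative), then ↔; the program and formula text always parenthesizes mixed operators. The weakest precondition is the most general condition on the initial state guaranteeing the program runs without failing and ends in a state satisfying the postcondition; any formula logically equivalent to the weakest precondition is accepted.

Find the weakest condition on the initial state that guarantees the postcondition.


Working backward. After the program, the postcondition z = 3 ∨ (val - 9 ≠ 3*t ∧ 2*z - 3 ≥ 3*z - 3*z + 6) must hold; in canonical form it is z = 3 ∨ (val ≠ 3*t + 9 ∧ 2*z ≥ 9).
Before lim := cnt + t - 5: z = 3 ∨ (val ≠ 3*t + 9 ∧ 2*z ≥ 9)
Before val := 2*t - 9: z = 3 ∨ (t ≠ -18 ∧ 2*z ≥ 9)
Before val := 2*lim + lim + 3: z = 3 ∨ (t ≠ -18 ∧ 2*z ≥ 9)
Answer: WP = z = 3 ∨ (t ≠ -18 ∧ 2*z ≥ 9)


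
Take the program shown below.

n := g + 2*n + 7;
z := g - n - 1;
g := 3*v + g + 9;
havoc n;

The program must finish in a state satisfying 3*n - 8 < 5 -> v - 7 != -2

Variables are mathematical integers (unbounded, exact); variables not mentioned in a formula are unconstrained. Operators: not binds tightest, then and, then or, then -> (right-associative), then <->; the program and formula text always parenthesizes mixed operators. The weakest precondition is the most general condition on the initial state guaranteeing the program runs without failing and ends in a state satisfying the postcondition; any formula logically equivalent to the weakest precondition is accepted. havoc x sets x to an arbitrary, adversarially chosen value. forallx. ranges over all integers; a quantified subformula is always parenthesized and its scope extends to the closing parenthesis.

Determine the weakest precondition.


Working backward. After the program, the postcondition 3*n - 8 < 5 -> v - 7 != -2 must hold; in canonical form it is 3*n < 13 -> v != 5.
Before havoc n: forall n_1. (3*n_1 < 13 -> v != 5)
Before g := 3*v + g + 9: forall n_1. (3*n_1 < 13 -> v != 5)
Before z := g - n - 1: forall n_1. (3*n_1 < 13 -> v != 5)
Before n := g + 2*n + 7: forall n_1. (3*n_1 < 13 -> v != 5)
Answer: WP = forall n_1. (3*n_1 < 13 -> v != 5)


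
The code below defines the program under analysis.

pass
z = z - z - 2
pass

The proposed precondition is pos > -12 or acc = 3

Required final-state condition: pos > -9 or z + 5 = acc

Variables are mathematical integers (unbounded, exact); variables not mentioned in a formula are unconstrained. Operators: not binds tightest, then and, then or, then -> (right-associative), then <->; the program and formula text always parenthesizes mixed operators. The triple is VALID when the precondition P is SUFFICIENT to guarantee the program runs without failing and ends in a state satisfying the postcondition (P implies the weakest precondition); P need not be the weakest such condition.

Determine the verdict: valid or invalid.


Working backward. After the program, the postcondition pos > -9 or z + 5 = acc must hold; in canonical form it is pos > -9 or z = acc - 5.
Before skip: pos > -9 or z = acc - 5
Before z := z - z - 2: pos > -9 or acc = 3
Before skip: pos > -9 or acc = 3
The weakest precondition is pos > -9 or acc = 3.
Check whether pos > -12 or acc = 3 implies it.
Countermodel: at the initial state acc = 4, pos = -11, the precondition holds but the weakest precondition fails.
Answer: invalid


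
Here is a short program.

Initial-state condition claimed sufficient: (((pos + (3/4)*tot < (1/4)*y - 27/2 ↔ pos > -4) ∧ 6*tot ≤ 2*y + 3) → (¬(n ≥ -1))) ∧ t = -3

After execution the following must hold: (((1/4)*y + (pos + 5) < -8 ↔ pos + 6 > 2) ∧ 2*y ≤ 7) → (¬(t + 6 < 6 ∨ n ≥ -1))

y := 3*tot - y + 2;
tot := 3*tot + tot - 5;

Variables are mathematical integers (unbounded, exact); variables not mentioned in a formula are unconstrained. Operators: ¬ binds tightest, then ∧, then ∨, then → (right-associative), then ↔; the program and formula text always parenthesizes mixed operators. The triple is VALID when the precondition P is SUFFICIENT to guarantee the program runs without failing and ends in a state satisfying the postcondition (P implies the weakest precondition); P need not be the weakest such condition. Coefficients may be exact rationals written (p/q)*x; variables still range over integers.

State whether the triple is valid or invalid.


Working backward. After the program, the postcondition (((1/4)*y + (pos + 5) < -8 ↔ pos + 6 > 2) ∧ 2*y ≤ 7) → (¬(t + 6 < 6 ∨ n ≥ -1)) must hold; in canonical form it is ((pos + (1/4)*y < -13 ↔ pos > -4) ∧ 2*y ≤ 7) → (¬(t < 0 ∨ n ≥ -1)).
Before tot := 3*tot + tot - 5: ((pos + (1/4)*y < -13 ↔ pos > -4) ∧ 2*y ≤ 7) → (¬(t < 0 ∨ n ≥ -1))
Before y := 3*tot - y + 2: ((pos + (3/4)*tot < (1/4)*y - 27/2 ↔ pos > -4) ∧ 6*tot ≤ 2*y + 3) → (¬(t < 0 ∨ n ≥ -1))
The weakest precondition is ((pos + (3/4)*tot < (1/4)*y - 27/2 ↔ pos > -4) ∧ 6*tot ≤ 2*y + 3) → (¬(t < 0 ∨ n ≥ -1)).
Check whether (((pos + (3/4)*tot < (1/4)*y - 27/2 ↔ pos > -4) ∧ 6*tot ≤ 2*y + 3) → (¬(n ≥ -1))) ∧ t = -3 implies it.
Countermodel: at the initial state n = -2, pos = -3, t = -3, tot = -15, y = -2, the precondition holds but the weakest precondition fails.
Answer: invalid
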